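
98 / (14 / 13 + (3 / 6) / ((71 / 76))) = 45227 / 744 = 60.79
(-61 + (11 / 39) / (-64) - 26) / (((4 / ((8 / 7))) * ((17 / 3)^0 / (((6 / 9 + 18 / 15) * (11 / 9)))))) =-2388793 / 42120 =-56.71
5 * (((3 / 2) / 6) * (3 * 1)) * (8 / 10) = 3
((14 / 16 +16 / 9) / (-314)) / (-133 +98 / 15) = 0.00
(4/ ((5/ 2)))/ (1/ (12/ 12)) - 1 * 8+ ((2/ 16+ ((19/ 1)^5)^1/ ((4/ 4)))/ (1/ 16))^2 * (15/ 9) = 13079609337228268/ 5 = 2615921867445653.60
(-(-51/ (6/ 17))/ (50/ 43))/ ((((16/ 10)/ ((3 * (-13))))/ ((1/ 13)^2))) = -37281/ 2080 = -17.92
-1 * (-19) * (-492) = -9348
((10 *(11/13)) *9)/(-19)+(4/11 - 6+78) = 185722/2717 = 68.36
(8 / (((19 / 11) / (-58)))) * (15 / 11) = -366.32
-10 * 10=-100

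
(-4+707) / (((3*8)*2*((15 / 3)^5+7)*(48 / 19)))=13357 / 7216128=0.00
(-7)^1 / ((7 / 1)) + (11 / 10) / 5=-39 / 50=-0.78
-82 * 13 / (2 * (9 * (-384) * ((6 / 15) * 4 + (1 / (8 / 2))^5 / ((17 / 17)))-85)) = 21320 / 224719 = 0.09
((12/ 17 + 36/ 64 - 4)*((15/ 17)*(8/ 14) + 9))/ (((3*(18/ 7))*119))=-280111/ 9904608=-0.03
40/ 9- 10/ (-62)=1285/ 279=4.61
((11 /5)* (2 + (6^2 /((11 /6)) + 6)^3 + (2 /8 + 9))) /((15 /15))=89762967 /2420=37092.14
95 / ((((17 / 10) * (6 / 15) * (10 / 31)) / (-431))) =-6346475 / 34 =-186661.03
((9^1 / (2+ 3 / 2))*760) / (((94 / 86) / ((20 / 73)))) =11764800 / 24017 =489.85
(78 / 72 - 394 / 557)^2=6315169 / 44675856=0.14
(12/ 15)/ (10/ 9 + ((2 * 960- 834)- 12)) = 9/ 12095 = 0.00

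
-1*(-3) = 3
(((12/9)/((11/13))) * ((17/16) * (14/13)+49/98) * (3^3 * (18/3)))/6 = 1539/22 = 69.95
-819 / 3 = -273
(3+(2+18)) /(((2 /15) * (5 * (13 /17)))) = 1173 /26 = 45.12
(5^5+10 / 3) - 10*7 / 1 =9175 / 3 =3058.33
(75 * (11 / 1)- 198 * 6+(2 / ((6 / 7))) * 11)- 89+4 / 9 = -3833 / 9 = -425.89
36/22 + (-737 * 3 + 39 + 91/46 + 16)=-2152.39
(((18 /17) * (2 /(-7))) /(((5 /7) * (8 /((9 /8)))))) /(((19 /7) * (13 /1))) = -567 /335920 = -0.00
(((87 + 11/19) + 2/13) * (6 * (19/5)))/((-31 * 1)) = -26004/403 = -64.53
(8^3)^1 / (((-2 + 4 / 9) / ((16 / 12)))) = -3072 / 7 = -438.86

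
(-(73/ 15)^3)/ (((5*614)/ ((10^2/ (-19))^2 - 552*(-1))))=-40705182812/ 1870205625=-21.77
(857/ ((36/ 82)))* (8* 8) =124931.56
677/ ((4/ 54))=18279/ 2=9139.50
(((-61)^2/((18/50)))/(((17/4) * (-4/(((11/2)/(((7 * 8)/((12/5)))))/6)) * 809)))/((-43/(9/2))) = 204655/66234448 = 0.00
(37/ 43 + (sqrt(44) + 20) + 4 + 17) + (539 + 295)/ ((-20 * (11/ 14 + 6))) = 2 * sqrt(11) + 729483/ 20425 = 42.35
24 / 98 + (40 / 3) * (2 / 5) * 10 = 7876 / 147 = 53.58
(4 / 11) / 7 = 4 / 77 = 0.05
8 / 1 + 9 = 17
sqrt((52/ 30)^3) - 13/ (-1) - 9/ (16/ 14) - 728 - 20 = -5943/ 8 + 26 * sqrt(390)/ 225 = -740.59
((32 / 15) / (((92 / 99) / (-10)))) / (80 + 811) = -16 / 621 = -0.03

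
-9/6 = -3/2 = -1.50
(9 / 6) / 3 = 1 / 2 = 0.50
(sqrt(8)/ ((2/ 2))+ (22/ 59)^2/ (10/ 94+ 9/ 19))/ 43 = 216106/ 38767897+ 2 * sqrt(2)/ 43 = 0.07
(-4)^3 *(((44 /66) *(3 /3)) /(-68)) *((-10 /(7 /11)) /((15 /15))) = -3520 /357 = -9.86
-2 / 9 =-0.22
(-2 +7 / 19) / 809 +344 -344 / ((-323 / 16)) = 94341817 / 261307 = 361.04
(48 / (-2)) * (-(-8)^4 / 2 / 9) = 16384 / 3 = 5461.33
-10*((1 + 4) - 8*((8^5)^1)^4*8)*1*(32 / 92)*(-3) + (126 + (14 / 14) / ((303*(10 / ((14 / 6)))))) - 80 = -160973667484819031201337019 / 209070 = -769951056989616067352.26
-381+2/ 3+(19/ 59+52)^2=24616886/ 10443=2357.26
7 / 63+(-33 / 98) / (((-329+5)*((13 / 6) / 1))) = 853 / 7644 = 0.11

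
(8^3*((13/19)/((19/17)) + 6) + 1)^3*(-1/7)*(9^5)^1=-107885847949423031318625/329321167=-327600709460084.69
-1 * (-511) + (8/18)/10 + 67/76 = 1750787/3420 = 511.93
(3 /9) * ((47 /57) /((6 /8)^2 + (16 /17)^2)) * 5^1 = 1086640 /1145187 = 0.95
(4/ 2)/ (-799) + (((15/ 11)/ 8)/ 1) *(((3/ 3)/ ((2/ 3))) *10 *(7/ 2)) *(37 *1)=46561373/ 140624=331.11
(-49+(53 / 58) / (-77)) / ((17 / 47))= -10287689 / 75922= -135.50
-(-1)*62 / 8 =31 / 4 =7.75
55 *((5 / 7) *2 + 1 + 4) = 2475 / 7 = 353.57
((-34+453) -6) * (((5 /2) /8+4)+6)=4259.06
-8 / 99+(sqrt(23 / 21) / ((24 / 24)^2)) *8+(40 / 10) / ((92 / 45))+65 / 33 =796 / 207+8 *sqrt(483) / 21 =12.22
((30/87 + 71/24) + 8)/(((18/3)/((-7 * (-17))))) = 936173/4176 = 224.18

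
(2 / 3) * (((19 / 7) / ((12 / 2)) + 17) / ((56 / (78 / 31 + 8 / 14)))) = 245555 / 382788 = 0.64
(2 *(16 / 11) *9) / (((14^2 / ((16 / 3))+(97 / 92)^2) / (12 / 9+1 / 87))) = 95067648 / 102227059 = 0.93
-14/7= -2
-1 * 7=-7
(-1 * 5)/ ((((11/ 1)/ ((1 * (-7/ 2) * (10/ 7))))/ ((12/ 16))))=75/ 44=1.70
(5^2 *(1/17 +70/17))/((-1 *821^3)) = -1775/9407590237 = -0.00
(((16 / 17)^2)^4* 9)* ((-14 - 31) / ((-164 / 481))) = 209170276024320 / 286006055081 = 731.35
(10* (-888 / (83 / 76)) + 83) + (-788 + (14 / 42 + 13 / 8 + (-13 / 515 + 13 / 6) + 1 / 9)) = -27181327063 / 3077640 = -8831.87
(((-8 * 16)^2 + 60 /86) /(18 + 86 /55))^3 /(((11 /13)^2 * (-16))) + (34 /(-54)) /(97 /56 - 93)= -5211196440038806725103513 /101622422029813632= -51279986.60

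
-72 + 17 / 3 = -199 / 3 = -66.33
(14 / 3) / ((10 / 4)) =28 / 15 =1.87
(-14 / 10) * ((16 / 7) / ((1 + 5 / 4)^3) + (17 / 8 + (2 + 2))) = -8.86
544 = 544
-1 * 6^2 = -36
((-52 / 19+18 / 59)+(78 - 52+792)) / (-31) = -29492 / 1121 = -26.31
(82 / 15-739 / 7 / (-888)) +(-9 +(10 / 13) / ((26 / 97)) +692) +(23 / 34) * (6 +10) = 62708477927 / 89292840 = 702.28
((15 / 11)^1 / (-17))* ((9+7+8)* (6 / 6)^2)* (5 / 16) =-225 / 374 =-0.60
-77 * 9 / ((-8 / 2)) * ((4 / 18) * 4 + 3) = 2695 / 4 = 673.75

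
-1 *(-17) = 17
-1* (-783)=783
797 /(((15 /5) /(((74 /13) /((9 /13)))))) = 58978 /27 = 2184.37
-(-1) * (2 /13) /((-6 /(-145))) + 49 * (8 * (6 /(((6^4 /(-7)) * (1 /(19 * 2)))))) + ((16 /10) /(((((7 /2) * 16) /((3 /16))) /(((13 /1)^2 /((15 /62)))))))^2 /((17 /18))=-2714456964761 /5847660000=-464.20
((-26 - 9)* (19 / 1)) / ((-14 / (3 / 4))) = 285 / 8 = 35.62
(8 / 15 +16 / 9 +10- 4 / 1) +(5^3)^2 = 703499 / 45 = 15633.31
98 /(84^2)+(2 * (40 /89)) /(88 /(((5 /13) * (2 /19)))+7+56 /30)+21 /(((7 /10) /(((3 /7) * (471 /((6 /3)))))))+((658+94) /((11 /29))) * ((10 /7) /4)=3735.92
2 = 2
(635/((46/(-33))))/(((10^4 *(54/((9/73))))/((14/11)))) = -889/6716000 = -0.00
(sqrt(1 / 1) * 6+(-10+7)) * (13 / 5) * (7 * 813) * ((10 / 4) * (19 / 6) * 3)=4217031 / 4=1054257.75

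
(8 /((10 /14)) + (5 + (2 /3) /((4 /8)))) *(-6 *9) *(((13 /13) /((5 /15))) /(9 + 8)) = -14202 /85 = -167.08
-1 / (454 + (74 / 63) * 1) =-63 / 28676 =-0.00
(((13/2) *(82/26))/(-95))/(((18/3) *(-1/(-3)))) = -41/380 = -0.11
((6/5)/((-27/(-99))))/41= 22/205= 0.11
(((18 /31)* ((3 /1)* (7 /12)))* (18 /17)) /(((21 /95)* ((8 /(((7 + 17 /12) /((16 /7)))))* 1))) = 604485 /269824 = 2.24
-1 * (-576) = 576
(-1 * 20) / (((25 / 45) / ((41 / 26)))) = -738 / 13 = -56.77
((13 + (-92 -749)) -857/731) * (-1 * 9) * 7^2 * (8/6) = 356401500/731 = 487553.35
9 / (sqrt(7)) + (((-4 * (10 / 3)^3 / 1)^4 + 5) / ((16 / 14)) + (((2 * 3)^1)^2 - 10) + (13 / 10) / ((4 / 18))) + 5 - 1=421495562.41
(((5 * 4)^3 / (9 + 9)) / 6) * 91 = 182000 / 27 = 6740.74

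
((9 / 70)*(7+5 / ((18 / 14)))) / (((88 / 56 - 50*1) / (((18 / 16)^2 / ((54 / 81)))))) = -3969 / 72320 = -0.05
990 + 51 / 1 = 1041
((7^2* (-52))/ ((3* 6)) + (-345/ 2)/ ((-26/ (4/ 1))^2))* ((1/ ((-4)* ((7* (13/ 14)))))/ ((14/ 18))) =7.20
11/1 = 11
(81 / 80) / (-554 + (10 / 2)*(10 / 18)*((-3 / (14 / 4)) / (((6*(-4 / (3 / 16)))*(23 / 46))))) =-3402 / 1861315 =-0.00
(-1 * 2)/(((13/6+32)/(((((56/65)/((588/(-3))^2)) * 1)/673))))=-6/3075929675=-0.00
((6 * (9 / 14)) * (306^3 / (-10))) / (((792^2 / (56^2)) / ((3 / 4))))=-25071039 / 605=-41439.73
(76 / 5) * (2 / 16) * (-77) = -1463 / 10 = -146.30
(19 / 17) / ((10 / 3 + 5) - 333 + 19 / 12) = -228 / 65909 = -0.00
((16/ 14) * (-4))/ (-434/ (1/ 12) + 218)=16/ 17465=0.00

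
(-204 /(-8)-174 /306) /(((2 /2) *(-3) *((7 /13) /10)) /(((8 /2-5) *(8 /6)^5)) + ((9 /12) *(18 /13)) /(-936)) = 2200407040 /3285369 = 669.76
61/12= 5.08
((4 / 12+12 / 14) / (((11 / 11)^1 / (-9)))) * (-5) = 375 / 7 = 53.57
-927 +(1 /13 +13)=-11881 /13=-913.92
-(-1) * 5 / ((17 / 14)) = 70 / 17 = 4.12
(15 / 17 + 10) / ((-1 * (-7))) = 185 / 119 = 1.55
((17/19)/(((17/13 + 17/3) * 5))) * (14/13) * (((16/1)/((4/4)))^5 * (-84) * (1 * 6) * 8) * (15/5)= -33294385152/95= -350467212.13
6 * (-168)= -1008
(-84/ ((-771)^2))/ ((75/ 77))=-2156/ 14861025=-0.00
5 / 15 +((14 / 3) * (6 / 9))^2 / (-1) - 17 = -2134 / 81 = -26.35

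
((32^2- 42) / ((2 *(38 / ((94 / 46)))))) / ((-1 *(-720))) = 23077 / 629280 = 0.04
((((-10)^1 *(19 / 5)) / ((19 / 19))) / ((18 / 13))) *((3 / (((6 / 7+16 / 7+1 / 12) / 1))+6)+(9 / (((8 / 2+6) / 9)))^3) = -12012310739 / 813000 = -14775.29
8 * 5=40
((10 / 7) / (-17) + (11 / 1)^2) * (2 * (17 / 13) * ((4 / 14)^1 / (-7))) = -57556 / 4459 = -12.91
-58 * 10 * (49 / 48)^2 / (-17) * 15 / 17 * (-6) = -1740725 / 9248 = -188.23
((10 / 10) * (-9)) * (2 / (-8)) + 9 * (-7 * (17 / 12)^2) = -1987 / 16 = -124.19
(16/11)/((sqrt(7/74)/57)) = 912 * sqrt(518)/77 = 269.57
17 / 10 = 1.70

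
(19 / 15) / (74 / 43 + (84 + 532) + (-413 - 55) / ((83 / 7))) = 67811 / 30956670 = 0.00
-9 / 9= -1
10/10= 1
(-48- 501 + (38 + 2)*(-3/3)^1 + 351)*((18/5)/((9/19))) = -9044/5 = -1808.80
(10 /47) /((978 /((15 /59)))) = 25 /451999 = 0.00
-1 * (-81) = 81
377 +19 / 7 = 379.71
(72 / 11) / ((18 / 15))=60 / 11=5.45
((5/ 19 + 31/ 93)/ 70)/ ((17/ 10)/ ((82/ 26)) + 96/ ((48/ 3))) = 0.00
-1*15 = -15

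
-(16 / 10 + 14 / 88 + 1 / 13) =-5251 / 2860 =-1.84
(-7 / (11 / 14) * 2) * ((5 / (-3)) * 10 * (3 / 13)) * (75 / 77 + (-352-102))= -48836200 / 1573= -31046.54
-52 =-52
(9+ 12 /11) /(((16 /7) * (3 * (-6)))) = -259 /1056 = -0.25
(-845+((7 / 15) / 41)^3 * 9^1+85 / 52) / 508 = -1133448902789 / 682731426000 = -1.66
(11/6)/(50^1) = 11/300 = 0.04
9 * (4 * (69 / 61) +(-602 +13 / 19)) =-6225129 / 1159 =-5371.12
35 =35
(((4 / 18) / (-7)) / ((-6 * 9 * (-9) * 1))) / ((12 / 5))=-5 / 183708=-0.00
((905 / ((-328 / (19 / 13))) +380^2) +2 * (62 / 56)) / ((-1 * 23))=-4309996927 / 686504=-6278.18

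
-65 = -65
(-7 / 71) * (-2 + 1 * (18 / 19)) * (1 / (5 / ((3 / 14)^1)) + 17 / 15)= 26 / 213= 0.12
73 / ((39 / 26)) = 146 / 3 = 48.67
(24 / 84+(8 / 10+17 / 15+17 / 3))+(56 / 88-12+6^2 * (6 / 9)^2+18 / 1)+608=245831 / 385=638.52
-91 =-91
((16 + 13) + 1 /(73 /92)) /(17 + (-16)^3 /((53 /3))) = -117077 /831251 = -0.14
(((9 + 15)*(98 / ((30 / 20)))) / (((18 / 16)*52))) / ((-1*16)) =-196 / 117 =-1.68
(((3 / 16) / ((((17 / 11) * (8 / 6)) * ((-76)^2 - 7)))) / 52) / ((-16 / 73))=-803 / 580243456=-0.00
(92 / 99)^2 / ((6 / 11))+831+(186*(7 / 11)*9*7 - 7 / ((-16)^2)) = 5672381417 / 684288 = 8289.46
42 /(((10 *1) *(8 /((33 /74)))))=693 /2960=0.23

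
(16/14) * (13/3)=104/21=4.95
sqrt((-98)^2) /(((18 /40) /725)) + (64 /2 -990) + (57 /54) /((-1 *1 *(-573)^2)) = 927449312705 /5909922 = 156930.89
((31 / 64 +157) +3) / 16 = 10271 / 1024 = 10.03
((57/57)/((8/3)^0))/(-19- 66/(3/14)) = -1/327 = -0.00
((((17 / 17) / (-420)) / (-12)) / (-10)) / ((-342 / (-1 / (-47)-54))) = -2537 / 810129600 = -0.00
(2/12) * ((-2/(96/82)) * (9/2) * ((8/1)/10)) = -41/40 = -1.02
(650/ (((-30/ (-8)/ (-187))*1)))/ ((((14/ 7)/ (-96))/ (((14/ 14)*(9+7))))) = 24893440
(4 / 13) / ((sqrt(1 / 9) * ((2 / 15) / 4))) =360 / 13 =27.69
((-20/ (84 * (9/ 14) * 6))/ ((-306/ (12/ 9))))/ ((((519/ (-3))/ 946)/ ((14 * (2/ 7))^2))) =-151360/ 6431967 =-0.02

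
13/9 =1.44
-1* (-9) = 9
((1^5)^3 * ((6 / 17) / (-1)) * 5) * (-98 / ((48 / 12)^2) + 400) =-47265 / 68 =-695.07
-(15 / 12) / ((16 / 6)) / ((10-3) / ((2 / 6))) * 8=-5 / 28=-0.18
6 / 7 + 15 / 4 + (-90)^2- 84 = 224577 / 28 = 8020.61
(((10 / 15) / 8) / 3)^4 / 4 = 1 / 6718464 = 0.00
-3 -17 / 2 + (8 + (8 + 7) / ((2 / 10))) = 143 / 2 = 71.50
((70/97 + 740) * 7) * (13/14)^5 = 13338701025/3726352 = 3579.56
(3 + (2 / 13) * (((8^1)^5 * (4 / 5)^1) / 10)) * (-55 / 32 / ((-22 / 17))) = 2244799 / 4160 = 539.62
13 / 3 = 4.33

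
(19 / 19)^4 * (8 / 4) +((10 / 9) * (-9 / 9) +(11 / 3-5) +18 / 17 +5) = 859 / 153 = 5.61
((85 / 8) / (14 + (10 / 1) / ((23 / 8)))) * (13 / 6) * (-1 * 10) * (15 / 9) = -635375 / 28944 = -21.95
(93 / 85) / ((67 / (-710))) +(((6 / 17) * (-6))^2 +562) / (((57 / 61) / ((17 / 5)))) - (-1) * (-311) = 564380143 / 324615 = 1738.61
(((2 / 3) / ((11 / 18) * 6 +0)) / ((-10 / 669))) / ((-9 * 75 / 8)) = 1784 / 12375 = 0.14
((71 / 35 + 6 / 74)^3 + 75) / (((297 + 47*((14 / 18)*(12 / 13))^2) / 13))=3623841611853489 / 1061083191214375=3.42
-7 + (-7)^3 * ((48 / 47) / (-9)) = 4501 / 141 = 31.92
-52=-52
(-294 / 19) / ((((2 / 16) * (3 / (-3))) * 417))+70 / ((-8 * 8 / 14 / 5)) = -3222681 / 42256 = -76.27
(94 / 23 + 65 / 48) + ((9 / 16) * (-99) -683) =-50594 / 69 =-733.25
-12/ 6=-2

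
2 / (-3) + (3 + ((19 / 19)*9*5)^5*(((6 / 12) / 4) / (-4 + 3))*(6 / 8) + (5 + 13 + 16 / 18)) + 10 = -4982250383 / 288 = -17299480.50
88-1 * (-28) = 116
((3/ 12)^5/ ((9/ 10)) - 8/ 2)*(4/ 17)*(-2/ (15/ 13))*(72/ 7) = 239551/ 14280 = 16.78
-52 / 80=-13 / 20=-0.65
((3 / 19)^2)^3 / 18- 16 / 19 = -79235087 / 94091762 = -0.84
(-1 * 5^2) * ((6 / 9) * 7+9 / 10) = -835 / 6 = -139.17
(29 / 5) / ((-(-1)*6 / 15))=29 / 2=14.50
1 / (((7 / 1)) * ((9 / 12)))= 4 / 21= 0.19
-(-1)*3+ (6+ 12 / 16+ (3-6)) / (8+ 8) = 3.23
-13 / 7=-1.86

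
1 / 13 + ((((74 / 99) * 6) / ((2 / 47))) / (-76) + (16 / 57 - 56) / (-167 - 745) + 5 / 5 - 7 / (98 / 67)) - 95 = -650673931 / 6504498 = -100.03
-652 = -652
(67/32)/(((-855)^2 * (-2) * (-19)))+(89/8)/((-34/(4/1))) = -19778611261/15111748800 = -1.31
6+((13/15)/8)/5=3613/600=6.02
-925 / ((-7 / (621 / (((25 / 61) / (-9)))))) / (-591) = 4204791 / 1379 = 3049.16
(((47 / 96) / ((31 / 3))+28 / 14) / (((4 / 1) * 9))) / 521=677 / 6201984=0.00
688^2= 473344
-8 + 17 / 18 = -127 / 18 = -7.06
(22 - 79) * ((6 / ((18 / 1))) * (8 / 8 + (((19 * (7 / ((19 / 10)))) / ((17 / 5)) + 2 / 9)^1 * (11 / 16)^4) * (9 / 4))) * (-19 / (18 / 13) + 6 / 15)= 24239644649 / 8355840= 2900.92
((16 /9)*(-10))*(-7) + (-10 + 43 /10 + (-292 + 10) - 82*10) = -88493 /90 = -983.26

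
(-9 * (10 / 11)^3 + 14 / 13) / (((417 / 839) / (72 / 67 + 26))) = -149707740236 / 483428517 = -309.68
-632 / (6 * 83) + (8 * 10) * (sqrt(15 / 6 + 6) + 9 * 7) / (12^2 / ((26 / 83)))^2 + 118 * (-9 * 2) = -527069317 / 248004 + 845 * sqrt(34) / 4464072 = -2125.24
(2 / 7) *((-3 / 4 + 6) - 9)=-1.07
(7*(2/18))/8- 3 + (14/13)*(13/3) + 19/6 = 355/72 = 4.93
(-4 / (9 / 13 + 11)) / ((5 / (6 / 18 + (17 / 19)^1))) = -91 / 1083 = -0.08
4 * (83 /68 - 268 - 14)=-19093 /17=-1123.12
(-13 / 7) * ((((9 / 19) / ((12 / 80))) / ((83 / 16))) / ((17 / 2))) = -24960 / 187663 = -0.13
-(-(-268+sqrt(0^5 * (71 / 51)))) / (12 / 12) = -268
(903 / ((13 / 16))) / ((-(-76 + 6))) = 1032 / 65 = 15.88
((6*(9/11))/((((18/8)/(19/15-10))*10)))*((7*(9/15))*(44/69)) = -14672/2875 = -5.10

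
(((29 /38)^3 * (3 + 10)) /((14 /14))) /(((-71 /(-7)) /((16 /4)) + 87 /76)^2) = 15535793 /36420758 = 0.43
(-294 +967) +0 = 673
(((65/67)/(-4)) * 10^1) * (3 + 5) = -1300/67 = -19.40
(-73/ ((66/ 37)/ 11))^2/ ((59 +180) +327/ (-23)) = 167794223/ 186120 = 901.54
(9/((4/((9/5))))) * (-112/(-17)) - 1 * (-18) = 3798/85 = 44.68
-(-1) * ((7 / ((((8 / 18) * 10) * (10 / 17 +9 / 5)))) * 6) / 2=459 / 232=1.98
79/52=1.52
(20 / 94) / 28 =5 / 658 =0.01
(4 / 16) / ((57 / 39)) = 13 / 76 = 0.17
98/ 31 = 3.16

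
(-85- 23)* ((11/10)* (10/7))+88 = -572/7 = -81.71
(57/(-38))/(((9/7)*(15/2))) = -7/45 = -0.16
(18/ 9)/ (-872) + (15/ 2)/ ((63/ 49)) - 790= -1025693/ 1308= -784.17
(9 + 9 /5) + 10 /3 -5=137 /15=9.13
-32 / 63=-0.51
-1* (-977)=977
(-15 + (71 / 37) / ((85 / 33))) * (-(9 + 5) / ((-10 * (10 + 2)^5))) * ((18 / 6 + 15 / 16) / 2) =-22883 / 144921600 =-0.00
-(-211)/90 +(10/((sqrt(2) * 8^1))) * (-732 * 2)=211/90- 915 * sqrt(2)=-1291.66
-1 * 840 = -840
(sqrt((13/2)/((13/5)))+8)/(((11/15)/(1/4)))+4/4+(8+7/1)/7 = 15* sqrt(10)/88+452/77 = 6.41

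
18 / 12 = 3 / 2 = 1.50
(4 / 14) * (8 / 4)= 4 / 7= 0.57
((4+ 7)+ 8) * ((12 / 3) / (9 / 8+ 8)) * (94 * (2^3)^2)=3657728 / 73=50105.86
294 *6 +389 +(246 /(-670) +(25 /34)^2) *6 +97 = 435869061 /193630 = 2251.04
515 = 515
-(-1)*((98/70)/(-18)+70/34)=3031/1530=1.98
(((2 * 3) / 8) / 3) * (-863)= -863 / 4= -215.75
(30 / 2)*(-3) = -45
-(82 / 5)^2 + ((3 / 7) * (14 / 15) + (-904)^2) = 20423686 / 25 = 816947.44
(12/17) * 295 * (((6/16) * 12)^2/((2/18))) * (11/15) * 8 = 3784968/17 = 222645.18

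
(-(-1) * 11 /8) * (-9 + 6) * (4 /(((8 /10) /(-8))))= 165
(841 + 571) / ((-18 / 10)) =-7060 / 9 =-784.44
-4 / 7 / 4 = -1 / 7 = -0.14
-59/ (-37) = 59/ 37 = 1.59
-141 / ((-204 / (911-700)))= 9917 / 68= 145.84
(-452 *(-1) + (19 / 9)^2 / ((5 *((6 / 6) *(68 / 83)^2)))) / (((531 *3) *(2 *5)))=14389091 / 505634400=0.03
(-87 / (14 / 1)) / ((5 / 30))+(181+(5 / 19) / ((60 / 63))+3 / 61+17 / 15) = 70667369 / 486780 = 145.17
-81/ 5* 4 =-64.80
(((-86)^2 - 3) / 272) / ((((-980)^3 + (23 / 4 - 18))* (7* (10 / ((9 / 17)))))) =-0.00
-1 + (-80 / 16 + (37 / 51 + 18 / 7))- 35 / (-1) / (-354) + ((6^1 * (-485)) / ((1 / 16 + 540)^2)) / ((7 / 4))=-2943745991985 / 1048472343002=-2.81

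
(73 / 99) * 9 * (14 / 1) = 1022 / 11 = 92.91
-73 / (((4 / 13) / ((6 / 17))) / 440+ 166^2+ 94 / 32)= -2505360 / 945822803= -0.00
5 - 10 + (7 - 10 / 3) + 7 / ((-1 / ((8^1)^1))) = -172 / 3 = -57.33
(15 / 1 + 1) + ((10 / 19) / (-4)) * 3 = 593 / 38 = 15.61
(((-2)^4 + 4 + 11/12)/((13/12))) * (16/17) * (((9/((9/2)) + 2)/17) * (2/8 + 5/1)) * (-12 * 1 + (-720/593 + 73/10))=-86992584/655265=-132.76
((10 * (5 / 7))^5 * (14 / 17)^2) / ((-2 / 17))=-625000000 / 5831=-107185.73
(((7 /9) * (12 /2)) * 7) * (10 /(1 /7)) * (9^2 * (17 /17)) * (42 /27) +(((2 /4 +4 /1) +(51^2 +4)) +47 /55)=31980339 /110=290730.35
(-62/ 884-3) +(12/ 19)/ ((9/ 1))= -75581/ 25194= -3.00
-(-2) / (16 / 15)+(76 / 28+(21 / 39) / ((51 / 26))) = 13891 / 2856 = 4.86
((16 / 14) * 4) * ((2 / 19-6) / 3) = -8.98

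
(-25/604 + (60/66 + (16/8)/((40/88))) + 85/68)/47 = 108259/780670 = 0.14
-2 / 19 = -0.11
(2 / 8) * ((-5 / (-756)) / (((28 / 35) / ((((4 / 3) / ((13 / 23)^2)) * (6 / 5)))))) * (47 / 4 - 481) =-4964665 / 1022112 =-4.86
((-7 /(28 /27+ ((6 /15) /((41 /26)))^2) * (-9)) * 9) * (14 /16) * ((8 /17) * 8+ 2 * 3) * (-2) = -373792581225 /42490072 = -8797.17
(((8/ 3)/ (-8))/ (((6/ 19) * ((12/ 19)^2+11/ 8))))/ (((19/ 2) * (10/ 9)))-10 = -257594/ 25615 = -10.06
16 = 16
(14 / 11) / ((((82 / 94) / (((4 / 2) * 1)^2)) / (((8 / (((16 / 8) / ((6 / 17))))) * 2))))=126336 / 7667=16.48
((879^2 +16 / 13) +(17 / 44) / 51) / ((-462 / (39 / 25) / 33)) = -1325854081 / 15400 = -86094.42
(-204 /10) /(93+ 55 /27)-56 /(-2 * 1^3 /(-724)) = -130046257 /6415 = -20272.21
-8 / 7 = -1.14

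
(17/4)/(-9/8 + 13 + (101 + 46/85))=2890/77123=0.04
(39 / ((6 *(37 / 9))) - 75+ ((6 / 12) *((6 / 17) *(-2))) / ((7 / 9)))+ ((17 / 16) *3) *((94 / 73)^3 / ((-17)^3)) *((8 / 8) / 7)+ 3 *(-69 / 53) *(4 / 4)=-120033355772919 / 1543270507751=-77.78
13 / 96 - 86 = -85.86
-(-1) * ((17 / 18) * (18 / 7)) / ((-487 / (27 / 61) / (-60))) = 27540 / 207949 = 0.13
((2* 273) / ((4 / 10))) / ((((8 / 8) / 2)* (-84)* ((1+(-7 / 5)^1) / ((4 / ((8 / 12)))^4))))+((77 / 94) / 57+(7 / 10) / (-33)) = 5171809164 / 49115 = 105299.99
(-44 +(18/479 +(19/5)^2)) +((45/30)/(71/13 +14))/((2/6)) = -177485611/6059350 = -29.29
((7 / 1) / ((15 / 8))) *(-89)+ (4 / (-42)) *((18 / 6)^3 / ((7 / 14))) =-35428 / 105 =-337.41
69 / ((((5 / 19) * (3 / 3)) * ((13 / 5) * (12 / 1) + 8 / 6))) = 3933 / 488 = 8.06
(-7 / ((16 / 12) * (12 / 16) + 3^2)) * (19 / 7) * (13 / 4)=-247 / 40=-6.18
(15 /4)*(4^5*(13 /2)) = 24960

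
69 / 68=1.01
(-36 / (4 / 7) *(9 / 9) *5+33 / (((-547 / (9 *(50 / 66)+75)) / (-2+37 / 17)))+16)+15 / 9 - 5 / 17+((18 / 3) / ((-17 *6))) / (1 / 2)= -8330495 / 27897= -298.62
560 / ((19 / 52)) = 29120 / 19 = 1532.63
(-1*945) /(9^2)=-35 /3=-11.67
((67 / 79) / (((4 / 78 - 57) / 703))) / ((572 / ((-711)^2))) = -904197897 / 97724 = -9252.57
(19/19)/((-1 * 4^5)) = -1/1024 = -0.00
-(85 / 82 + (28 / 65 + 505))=-2699471 / 5330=-506.47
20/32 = 5/8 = 0.62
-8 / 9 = -0.89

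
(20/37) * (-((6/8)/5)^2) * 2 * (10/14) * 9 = -81/518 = -0.16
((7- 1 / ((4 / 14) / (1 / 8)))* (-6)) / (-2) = 315 / 16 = 19.69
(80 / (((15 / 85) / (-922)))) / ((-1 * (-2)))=-626960 / 3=-208986.67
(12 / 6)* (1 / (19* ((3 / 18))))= 12 / 19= 0.63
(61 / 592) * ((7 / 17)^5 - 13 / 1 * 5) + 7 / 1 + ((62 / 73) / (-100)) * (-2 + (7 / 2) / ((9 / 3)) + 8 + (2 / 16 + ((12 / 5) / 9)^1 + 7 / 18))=0.24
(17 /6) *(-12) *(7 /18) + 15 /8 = -817 /72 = -11.35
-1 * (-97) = 97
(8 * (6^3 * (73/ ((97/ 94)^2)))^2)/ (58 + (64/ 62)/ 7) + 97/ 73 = 136667336928266157341/ 4530308896613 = 30167332.97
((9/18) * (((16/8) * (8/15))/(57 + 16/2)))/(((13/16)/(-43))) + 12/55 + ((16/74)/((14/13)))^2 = -0.18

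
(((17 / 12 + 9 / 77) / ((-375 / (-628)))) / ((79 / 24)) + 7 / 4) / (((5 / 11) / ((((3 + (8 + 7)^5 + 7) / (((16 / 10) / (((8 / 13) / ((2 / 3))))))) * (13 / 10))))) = 3170313.32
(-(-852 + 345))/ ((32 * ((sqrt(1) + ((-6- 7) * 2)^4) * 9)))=169/ 43869792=0.00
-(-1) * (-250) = -250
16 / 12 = 4 / 3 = 1.33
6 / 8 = 3 / 4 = 0.75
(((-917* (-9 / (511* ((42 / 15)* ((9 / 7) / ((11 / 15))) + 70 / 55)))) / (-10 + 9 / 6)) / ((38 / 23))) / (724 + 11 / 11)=-298287 / 1162444700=-0.00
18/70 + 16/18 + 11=3826/315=12.15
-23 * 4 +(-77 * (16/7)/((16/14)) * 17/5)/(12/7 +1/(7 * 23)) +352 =-61398/1385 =-44.33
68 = 68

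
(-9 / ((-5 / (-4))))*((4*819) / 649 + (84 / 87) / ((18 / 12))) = -3856272 / 94105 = -40.98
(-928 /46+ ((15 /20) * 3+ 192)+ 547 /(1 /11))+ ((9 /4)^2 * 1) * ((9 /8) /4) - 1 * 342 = 68895487 /11776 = 5850.50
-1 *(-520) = 520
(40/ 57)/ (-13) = -40/ 741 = -0.05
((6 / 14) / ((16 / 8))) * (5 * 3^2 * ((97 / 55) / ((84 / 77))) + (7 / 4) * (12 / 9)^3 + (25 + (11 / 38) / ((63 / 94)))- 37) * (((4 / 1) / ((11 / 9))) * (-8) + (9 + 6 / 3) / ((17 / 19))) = -49735253 / 255816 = -194.42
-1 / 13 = -0.08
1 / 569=0.00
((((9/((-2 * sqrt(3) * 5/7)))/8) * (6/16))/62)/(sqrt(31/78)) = -189 * sqrt(806)/1230080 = -0.00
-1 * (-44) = 44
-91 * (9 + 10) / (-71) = 1729 / 71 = 24.35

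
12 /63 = 4 /21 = 0.19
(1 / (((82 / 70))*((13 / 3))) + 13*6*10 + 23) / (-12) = -107026 / 1599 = -66.93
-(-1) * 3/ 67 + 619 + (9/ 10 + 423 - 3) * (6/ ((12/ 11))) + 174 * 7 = 5563673/ 1340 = 4151.99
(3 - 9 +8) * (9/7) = 18/7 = 2.57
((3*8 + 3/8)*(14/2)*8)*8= 10920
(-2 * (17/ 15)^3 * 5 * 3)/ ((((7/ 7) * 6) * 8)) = -4913/ 5400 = -0.91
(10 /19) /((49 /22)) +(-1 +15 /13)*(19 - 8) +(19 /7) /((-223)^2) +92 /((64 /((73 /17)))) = 1326279426041 /163708663664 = 8.10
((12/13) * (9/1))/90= 6/65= 0.09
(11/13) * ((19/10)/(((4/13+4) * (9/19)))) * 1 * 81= 35739/560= 63.82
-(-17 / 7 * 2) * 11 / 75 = 374 / 525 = 0.71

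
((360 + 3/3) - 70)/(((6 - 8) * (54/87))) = -234.42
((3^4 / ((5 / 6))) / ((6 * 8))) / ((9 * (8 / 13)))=117 / 320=0.37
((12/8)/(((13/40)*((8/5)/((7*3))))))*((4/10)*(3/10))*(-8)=-756/13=-58.15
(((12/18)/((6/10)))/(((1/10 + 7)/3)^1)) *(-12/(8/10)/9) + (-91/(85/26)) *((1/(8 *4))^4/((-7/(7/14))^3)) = -8734637972009/11162867466240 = -0.78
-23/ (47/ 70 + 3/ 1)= -1610/ 257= -6.26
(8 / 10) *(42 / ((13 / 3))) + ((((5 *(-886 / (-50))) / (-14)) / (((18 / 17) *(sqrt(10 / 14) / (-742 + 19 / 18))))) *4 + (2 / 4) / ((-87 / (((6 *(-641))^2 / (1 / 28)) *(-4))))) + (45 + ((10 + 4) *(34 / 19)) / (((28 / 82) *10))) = 100440947 *sqrt(35) / 28350 + 341000511668 / 35815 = 9542124.67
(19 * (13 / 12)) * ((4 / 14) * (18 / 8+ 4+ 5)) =3705 / 56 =66.16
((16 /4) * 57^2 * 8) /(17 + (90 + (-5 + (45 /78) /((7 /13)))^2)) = 357504 /421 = 849.18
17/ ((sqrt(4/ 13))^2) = 221/ 4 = 55.25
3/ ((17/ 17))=3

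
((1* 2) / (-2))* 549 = -549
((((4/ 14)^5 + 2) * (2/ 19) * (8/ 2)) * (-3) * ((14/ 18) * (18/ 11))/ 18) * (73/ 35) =-19649264/ 52689945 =-0.37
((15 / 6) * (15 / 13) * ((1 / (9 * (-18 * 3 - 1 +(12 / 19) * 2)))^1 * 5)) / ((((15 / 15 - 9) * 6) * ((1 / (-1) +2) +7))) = 2375 / 30580992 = 0.00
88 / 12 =22 / 3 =7.33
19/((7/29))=551/7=78.71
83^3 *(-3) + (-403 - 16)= -1715780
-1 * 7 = -7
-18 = -18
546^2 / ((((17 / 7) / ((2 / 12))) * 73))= 347802 / 1241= 280.26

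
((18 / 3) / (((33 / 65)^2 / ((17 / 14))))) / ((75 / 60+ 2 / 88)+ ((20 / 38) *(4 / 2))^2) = 25928825 / 2183874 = 11.87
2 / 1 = 2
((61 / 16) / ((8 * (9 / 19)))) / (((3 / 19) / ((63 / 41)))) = 154147 / 15744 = 9.79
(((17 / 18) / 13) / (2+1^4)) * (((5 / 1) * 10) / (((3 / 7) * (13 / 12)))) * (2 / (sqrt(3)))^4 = 190400 / 41067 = 4.64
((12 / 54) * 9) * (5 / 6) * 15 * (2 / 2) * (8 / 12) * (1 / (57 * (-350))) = -1 / 1197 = -0.00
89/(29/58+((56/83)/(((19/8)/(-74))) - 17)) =-280706/118345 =-2.37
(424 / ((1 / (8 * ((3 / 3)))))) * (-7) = -23744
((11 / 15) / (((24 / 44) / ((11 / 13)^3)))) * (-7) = -1127357 / 197730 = -5.70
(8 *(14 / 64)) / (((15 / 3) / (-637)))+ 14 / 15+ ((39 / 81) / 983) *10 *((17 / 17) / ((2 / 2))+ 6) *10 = -117668887 / 530820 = -221.67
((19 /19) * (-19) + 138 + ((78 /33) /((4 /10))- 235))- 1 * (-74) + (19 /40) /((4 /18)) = -29879 /880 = -33.95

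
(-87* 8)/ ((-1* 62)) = 348/ 31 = 11.23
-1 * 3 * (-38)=114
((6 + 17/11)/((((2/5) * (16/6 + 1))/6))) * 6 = 22410/121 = 185.21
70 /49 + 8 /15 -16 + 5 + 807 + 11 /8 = 671443 /840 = 799.34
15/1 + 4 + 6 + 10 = 35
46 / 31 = 1.48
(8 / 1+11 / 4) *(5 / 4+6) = 1247 / 16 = 77.94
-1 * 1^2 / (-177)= 0.01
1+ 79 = 80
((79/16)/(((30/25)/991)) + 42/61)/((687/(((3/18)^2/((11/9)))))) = 2171107/16092288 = 0.13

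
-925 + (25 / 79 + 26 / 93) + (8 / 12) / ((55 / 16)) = -373459412 / 404085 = -924.21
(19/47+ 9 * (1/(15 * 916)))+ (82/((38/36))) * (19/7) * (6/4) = 477195767/1506820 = 316.69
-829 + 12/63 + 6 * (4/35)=-86953/105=-828.12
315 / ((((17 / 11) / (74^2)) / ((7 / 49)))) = 2710620 / 17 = 159448.24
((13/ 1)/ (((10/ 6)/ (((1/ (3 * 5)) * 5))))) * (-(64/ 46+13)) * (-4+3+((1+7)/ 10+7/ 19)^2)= -14182688/ 1037875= -13.67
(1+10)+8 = 19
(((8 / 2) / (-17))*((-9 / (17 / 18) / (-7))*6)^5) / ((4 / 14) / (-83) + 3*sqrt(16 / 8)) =-35862351239902169088*sqrt(2) / 25152556697095849 - 288051013975117824 / 176067896879670943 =-2018.01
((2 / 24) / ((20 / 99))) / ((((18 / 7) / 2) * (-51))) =-77 / 12240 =-0.01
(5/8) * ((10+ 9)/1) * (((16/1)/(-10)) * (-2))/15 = 38/15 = 2.53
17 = 17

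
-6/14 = -3/7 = -0.43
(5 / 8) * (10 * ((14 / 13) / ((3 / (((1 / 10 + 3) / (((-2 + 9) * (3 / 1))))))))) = 155 / 468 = 0.33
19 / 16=1.19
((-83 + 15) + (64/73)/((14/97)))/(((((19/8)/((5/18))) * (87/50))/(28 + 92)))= -140640000/281561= -499.50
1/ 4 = 0.25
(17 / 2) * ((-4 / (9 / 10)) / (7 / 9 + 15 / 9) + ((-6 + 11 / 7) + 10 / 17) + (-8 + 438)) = 555463 / 154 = 3606.90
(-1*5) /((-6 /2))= 5 /3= 1.67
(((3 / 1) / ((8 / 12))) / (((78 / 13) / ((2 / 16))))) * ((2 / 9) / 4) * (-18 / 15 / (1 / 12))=-3 / 40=-0.08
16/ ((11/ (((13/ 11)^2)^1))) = 2704/ 1331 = 2.03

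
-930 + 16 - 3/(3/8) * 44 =-1266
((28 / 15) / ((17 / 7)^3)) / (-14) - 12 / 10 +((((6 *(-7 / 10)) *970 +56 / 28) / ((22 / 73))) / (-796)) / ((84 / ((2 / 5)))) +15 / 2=7194904048 / 1129228485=6.37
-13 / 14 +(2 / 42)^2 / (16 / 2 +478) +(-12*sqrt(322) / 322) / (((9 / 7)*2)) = -99508 / 107163-sqrt(322) / 69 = -1.19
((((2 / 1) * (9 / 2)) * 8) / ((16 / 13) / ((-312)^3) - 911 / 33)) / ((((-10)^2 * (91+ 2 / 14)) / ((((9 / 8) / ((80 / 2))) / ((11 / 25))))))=-437240349 / 23904240944210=-0.00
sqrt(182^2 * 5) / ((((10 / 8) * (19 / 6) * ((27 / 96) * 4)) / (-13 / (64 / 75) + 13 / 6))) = -456638 * sqrt(5) / 855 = -1194.24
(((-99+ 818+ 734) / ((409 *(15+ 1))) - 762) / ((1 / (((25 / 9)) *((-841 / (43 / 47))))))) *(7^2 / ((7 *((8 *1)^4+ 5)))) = 34482885416875 / 10385897328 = 3320.16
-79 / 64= -1.23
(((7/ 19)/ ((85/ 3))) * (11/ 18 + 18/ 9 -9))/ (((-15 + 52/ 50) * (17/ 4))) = 8050/ 5749077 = 0.00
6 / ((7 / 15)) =90 / 7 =12.86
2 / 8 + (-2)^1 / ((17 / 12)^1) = -79 / 68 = -1.16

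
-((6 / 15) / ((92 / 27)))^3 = -19683 / 12167000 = -0.00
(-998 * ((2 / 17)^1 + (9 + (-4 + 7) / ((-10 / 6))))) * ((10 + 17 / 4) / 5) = -8845773 / 425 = -20813.58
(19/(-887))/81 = -19/71847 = -0.00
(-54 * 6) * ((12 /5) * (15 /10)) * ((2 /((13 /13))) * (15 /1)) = -34992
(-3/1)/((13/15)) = -45/13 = -3.46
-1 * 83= -83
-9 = -9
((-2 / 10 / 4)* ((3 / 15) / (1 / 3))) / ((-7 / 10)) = 3 / 70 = 0.04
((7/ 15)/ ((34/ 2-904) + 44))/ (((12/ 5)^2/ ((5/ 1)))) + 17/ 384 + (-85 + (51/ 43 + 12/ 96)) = -10478776967/ 125276544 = -83.65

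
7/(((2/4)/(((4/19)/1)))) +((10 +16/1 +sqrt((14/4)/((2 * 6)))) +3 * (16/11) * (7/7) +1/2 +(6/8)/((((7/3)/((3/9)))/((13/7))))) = sqrt(42)/12 +1393185/40964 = 34.55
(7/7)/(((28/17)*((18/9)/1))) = 17/56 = 0.30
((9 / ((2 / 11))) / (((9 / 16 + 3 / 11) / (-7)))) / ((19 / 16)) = -46464 / 133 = -349.35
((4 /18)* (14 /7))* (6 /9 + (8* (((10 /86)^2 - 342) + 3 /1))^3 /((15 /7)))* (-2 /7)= 2353393748756978988304 /1991229360435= 1181879795.23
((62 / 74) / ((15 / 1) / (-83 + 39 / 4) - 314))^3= -749355574787 / 39522680236580460184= -0.00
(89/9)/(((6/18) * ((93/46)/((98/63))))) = 57316/2511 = 22.83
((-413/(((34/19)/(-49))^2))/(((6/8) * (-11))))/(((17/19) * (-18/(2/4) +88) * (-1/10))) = -34007367835/4215354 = -8067.50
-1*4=-4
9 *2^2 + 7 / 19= 691 / 19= 36.37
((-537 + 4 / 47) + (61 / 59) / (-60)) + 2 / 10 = -89301491 / 166380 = -536.73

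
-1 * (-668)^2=-446224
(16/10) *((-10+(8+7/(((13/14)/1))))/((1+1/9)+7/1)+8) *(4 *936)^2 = 14215938048/73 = 194738877.37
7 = 7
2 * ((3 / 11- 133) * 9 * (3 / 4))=-19710 / 11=-1791.82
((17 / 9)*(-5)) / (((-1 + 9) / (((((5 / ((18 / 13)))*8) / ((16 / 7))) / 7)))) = -5525 / 2592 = -2.13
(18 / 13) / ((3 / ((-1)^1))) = -6 / 13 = -0.46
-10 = -10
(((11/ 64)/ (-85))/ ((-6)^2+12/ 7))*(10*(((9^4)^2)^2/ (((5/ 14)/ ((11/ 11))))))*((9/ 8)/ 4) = -272393967761220627/ 348160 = -782381571005.34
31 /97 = 0.32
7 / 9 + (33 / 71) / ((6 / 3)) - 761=-759.99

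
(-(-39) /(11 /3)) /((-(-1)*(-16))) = -117 /176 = -0.66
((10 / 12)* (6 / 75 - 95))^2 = 625681 / 100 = 6256.81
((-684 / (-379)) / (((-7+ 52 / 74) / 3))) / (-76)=999 / 88307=0.01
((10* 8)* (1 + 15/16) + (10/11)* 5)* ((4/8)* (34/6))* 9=89505/22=4068.41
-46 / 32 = -23 / 16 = -1.44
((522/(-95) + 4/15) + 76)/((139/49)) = 197666/7923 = 24.95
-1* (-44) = 44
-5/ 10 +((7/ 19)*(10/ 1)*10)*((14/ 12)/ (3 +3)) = 2279/ 342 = 6.66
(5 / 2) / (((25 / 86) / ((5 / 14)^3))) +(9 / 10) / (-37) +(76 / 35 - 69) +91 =12456911 / 507640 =24.54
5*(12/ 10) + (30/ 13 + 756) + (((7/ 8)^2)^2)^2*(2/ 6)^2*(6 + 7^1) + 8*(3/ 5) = 7553410497293/ 9814671360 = 769.60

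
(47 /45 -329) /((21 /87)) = -427982 /315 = -1358.67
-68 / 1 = -68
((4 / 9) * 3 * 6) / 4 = 2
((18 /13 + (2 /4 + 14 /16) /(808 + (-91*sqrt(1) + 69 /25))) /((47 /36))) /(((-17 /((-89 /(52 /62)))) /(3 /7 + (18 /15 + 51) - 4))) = 2610919418271 /8099159380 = 322.37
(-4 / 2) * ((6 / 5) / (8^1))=-3 / 10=-0.30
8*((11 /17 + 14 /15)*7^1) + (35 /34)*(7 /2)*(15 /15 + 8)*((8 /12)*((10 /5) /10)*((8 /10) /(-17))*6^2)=351904 /4335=81.18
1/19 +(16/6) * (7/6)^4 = 46105/9234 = 4.99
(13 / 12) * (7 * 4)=91 / 3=30.33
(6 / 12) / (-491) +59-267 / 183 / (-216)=59.01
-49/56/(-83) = 7/664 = 0.01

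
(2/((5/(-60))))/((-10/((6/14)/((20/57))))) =513/175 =2.93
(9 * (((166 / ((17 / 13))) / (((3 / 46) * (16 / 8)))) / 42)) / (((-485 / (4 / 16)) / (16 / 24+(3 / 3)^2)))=-24817 / 138516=-0.18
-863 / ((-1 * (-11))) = -863 / 11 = -78.45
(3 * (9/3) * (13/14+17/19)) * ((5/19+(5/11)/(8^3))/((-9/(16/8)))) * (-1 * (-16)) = -13703675/889504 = -15.41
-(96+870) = -966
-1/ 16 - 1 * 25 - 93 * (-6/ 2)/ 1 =4063/ 16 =253.94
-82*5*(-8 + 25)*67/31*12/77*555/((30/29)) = -3006481620/2387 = -1259523.09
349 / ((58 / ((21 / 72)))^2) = 17101 / 1937664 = 0.01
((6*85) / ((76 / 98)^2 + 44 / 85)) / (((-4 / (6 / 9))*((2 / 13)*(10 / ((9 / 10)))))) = -693889 / 15616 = -44.43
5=5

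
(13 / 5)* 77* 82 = 16416.40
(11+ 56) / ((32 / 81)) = 5427 / 32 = 169.59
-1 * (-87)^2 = -7569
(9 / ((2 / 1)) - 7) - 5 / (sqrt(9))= -25 / 6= -4.17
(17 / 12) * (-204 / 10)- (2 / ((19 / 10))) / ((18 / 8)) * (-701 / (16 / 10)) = 301081 / 1710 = 176.07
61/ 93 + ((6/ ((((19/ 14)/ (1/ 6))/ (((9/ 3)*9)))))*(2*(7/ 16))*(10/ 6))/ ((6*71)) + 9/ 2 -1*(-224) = 229.22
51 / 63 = 17 / 21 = 0.81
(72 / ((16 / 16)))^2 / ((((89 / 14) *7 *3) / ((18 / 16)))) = 3888 / 89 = 43.69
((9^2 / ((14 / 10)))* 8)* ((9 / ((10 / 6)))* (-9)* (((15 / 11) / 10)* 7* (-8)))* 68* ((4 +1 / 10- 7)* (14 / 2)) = -13041798336 / 55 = -237123606.11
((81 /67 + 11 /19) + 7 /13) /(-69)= -12833 /380627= -0.03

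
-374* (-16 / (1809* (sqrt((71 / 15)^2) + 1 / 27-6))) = -14960 / 5561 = -2.69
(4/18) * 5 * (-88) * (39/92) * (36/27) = -11440/207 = -55.27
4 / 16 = 1 / 4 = 0.25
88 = 88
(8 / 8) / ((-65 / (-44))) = 44 / 65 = 0.68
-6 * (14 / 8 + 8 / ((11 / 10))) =-1191 / 22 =-54.14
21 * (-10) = -210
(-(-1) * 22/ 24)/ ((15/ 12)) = 11/ 15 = 0.73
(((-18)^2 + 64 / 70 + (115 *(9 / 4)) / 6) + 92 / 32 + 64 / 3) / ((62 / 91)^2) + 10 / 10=24390349 / 28830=846.01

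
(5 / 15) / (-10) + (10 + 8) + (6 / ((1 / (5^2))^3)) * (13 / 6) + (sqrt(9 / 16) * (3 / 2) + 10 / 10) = 24377411 / 120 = 203145.09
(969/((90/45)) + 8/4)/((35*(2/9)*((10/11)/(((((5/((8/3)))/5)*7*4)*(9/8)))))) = 2600829/3200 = 812.76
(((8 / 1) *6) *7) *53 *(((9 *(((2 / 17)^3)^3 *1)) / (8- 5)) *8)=218824704 / 118587876497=0.00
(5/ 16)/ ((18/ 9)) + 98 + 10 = 3461/ 32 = 108.16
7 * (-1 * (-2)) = 14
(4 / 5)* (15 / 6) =2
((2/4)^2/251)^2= 1/1008016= 0.00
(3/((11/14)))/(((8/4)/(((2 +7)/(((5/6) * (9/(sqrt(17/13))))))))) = 126 * sqrt(221)/715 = 2.62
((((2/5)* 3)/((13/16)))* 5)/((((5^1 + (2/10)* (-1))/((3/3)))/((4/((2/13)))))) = 40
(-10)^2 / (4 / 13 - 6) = -650 / 37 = -17.57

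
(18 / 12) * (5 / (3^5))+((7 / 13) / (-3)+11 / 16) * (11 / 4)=96229 / 67392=1.43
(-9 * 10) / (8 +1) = -10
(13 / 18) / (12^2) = 13 / 2592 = 0.01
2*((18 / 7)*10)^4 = 874435.65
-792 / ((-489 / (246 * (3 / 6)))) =32472 / 163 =199.21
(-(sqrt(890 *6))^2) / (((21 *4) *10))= -6.36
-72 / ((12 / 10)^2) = -50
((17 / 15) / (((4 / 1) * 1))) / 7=17 / 420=0.04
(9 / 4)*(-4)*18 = -162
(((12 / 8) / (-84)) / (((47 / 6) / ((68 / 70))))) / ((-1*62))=51 / 1427860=0.00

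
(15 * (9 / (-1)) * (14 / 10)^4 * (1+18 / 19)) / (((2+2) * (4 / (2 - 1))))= -2398599 / 38000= -63.12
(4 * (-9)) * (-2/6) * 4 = 48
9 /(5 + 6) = 9 /11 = 0.82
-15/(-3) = 5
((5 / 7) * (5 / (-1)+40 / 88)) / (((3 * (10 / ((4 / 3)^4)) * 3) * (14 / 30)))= -32000 / 130977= -0.24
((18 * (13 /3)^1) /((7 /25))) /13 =150 /7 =21.43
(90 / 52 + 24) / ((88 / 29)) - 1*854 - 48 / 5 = -9782579 / 11440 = -855.12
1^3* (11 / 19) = 11 / 19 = 0.58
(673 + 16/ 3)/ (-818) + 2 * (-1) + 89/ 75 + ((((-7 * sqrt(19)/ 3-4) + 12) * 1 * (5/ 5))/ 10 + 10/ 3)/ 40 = -188867/ 122700-7 * sqrt(19)/ 1200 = -1.56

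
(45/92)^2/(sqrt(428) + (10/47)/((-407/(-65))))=-12589273125/662785182748736 + 740985248025 * sqrt(107)/662785182748736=0.01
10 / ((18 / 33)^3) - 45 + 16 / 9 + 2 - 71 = -5465 / 108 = -50.60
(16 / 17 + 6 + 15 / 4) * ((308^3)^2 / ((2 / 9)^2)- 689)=184822493308995069.54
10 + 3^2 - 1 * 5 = 14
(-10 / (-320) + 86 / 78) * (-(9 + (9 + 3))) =-9905 / 416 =-23.81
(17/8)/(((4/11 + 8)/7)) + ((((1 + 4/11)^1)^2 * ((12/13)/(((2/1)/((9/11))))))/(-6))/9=22484027/12735008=1.77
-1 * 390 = -390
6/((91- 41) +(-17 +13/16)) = 96/541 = 0.18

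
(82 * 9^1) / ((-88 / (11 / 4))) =-369 / 16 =-23.06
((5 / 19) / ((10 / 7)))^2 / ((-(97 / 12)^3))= -21168 / 329474953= -0.00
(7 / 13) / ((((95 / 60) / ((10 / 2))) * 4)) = 105 / 247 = 0.43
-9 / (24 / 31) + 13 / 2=-41 / 8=-5.12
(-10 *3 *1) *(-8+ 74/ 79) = 16740/ 79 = 211.90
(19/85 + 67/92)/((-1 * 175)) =-7443/1368500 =-0.01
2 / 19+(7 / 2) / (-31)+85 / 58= 24902 / 17081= 1.46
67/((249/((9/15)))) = 67/415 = 0.16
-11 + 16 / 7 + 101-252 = -1118 / 7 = -159.71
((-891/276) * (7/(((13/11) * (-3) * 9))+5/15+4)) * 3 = -11913/299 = -39.84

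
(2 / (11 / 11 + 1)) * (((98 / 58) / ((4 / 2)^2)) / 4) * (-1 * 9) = -441 / 464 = -0.95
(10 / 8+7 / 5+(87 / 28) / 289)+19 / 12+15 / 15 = 636527 / 121380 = 5.24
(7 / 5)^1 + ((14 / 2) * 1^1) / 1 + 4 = 62 / 5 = 12.40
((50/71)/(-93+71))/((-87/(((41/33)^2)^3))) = 118752606025/87751374089643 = 0.00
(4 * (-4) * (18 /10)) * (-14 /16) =126 /5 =25.20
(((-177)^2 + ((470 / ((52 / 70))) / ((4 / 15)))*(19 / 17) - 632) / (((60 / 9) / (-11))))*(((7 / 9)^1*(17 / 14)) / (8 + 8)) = -324283003 / 99840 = -3248.03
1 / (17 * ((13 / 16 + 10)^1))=16 / 2941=0.01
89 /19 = 4.68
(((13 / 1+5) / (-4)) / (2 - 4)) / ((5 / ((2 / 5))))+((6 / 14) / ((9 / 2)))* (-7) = -73 / 150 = -0.49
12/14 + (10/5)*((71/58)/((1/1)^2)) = 671/203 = 3.31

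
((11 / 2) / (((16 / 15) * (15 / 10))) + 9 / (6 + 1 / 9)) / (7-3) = 4321 / 3520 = 1.23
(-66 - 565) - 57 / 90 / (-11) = -208211 / 330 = -630.94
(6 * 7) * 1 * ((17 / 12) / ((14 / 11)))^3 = 6539203 / 112896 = 57.92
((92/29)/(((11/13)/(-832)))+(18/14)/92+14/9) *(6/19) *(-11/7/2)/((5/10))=1547.17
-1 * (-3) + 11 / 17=62 / 17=3.65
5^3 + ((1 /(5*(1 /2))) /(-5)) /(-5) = 15627 /125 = 125.02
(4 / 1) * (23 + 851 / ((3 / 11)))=12573.33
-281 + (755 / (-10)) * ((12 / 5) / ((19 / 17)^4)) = -258771031 / 651605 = -397.13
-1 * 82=-82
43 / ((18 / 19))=817 / 18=45.39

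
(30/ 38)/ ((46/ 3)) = 45/ 874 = 0.05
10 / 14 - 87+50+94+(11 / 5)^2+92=27047 / 175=154.55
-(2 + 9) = -11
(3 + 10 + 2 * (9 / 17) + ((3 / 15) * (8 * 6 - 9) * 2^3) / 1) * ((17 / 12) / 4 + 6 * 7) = 13212467 / 4080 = 3238.35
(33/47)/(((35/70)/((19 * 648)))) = 812592/47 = 17289.19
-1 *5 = -5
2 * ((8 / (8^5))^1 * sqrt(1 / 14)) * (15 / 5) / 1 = 3 * sqrt(14) / 28672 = 0.00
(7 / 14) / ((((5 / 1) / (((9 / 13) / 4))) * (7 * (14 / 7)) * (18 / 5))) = 1 / 2912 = 0.00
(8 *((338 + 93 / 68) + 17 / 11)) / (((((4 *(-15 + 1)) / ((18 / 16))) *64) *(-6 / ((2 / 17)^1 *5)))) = 0.08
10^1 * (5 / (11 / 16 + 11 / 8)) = 800 / 33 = 24.24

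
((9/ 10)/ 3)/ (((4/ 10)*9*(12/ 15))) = 5/ 48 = 0.10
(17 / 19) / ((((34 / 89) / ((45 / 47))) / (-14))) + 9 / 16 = -440523 / 14288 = -30.83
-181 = -181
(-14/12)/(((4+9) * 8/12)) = -7/52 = -0.13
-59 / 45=-1.31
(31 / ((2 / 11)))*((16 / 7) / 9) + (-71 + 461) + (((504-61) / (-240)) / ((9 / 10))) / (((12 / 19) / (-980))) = 16400611 / 4536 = 3615.65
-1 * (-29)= 29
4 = 4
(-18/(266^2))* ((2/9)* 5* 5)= -0.00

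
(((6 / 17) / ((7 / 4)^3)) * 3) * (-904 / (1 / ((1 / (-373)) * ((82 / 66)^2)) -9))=97255936 / 136486217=0.71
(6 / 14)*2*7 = 6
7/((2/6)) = 21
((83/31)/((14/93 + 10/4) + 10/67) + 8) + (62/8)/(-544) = 678905323/75922816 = 8.94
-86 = -86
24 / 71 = 0.34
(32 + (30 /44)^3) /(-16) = -344111 /170368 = -2.02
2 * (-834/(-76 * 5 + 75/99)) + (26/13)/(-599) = 4.39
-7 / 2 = -3.50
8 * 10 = 80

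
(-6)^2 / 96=3 / 8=0.38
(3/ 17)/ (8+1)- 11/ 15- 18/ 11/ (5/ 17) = -17608/ 2805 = -6.28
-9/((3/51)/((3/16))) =-459/16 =-28.69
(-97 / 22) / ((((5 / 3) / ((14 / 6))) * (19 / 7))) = -4753 / 2090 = -2.27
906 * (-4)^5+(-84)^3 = -1520448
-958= -958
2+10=12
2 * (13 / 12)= 13 / 6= 2.17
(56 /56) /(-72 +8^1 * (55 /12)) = -3 /106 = -0.03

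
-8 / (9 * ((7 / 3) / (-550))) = 209.52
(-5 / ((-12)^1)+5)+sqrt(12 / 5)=2 * sqrt(15) / 5+65 / 12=6.97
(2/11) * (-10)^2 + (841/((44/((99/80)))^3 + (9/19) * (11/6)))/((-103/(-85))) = 25673069026370/1410820728581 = 18.20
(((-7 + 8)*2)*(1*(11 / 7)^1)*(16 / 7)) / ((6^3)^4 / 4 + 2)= 16 / 1212071987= 0.00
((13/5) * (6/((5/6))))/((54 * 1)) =0.35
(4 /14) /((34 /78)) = 78 /119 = 0.66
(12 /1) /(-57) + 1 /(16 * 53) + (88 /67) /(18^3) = -0.21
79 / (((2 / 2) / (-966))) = -76314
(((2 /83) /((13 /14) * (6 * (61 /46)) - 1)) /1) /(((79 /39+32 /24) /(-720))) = -18083520 /22365761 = -0.81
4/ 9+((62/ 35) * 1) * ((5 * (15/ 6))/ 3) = 493/ 63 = 7.83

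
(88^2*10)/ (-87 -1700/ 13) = -1006720/ 2831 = -355.61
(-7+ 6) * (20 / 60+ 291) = -874 / 3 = -291.33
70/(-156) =-35/78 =-0.45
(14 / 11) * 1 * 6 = 84 / 11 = 7.64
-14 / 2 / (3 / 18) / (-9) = 14 / 3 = 4.67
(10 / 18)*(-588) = -980 / 3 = -326.67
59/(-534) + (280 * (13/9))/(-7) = -92737/1602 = -57.89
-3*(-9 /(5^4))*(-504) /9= -1512 /625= -2.42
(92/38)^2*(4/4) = 2116/361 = 5.86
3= 3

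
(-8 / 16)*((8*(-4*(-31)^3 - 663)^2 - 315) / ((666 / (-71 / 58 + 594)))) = -3862357953821033 / 77256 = -49994278163.78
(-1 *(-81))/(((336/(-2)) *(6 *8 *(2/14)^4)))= -3087/128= -24.12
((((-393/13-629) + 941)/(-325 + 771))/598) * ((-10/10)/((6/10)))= -6105/3467204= -0.00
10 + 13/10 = 113/10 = 11.30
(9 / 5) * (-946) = -8514 / 5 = -1702.80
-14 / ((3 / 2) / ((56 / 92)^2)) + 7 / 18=-29225 / 9522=-3.07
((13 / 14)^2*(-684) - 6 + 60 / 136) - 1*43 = -1063465 / 1666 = -638.33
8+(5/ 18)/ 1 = 149/ 18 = 8.28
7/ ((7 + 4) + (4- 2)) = 7/ 13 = 0.54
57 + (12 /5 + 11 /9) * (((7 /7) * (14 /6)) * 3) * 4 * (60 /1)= 18427 /3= 6142.33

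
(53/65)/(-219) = -53/14235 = -0.00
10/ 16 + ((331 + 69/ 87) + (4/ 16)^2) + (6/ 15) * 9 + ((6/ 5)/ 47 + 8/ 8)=36758053/ 109040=337.11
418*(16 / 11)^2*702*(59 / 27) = 14922752 / 11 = 1356613.82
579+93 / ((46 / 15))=28029 / 46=609.33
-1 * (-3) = 3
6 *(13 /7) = 78 /7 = 11.14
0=0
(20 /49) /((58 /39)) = 0.27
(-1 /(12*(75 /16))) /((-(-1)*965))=-0.00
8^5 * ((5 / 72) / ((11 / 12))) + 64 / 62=2540576 / 1023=2483.46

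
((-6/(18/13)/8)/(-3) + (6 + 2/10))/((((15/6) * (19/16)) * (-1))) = -2.15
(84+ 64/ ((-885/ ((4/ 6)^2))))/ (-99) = -668804/ 788535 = -0.85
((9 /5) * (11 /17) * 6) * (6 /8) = 891 /170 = 5.24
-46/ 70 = -23/ 35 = -0.66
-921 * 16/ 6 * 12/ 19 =-29472/ 19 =-1551.16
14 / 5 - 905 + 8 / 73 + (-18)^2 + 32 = -199323 / 365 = -546.09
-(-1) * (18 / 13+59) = 785 / 13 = 60.38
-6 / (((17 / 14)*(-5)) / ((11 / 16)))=231 / 340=0.68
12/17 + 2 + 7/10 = 579/170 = 3.41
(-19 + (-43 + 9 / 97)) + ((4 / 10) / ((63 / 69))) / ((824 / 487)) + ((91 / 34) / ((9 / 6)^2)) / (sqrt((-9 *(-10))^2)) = -118713162509 / 1926064980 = -61.64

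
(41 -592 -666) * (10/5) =-2434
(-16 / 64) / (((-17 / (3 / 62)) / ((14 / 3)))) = 7 / 2108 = 0.00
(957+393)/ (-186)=-225/ 31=-7.26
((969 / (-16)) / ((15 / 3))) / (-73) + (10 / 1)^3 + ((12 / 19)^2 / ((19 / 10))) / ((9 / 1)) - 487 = 513.19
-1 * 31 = -31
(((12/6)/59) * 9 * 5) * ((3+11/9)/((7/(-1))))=-380/413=-0.92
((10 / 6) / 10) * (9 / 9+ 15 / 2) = 17 / 12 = 1.42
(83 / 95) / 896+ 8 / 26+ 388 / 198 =248486981 / 109549440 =2.27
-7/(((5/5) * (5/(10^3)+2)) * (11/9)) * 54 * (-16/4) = 2721600/4411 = 617.00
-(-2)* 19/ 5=38/ 5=7.60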